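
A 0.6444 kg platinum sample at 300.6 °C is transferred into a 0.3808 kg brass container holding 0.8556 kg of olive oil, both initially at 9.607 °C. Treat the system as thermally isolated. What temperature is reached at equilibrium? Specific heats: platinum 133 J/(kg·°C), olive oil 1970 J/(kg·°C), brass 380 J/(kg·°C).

T_f is the heat-capacity-weighted average of the initial temperatures:
T_f = (85.71*300.6 + 1685.5*9.607 + 144.7*9.607) / (85.71 + 1685.5 + 144.7)
    = 43346 / 1915.9 ≈ 22.62 °C

T_f ≈ 22.6 °C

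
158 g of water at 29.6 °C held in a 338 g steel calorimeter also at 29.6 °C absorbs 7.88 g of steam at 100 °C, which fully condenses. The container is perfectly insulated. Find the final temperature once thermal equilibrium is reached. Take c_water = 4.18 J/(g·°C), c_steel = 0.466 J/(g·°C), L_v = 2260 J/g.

Net heat exchanged in the isolated system is zero:
latent heat released on condensation: 7.88×2260 = 17809; condensate cools 100→T: 7.88×4.18×(T − 100) = 32.94(T − 100); water warms: 158×4.18×(T − 29.6) = 660.44(T − 29.6); steel cup: 338×0.466×(T − 29.6) = 157.51(T − 29.6)
850.89 T = 17809 + 3293.8 + 24211 = 45314
T ≈ 53.25 °C — below 100 °C, confirming all the steam condensed.

T_f ≈ 53.3 °C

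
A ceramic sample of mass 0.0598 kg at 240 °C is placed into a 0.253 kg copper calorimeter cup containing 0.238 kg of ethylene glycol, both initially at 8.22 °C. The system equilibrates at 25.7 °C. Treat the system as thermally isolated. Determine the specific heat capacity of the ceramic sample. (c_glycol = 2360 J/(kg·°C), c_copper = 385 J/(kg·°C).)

Conservation of energy gives ΣQ = 0:
0.0598×c×(25.7 − 240) + 0.238×2360×(25.7 − 8.22) + 0.253×385×(25.7 − 8.22) = 0
-12.82 c = -11521
c = -11521/-12.82 ≈ 899 J/(kg·°C)

c ≈ 899 J/(kg·°C)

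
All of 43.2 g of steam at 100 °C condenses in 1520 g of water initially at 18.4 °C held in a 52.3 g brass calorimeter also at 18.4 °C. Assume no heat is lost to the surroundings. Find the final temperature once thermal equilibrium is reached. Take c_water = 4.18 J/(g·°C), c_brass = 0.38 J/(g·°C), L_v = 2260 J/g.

T_f ≈ 35.5 °C

Let T be the final temperature. ΣQ_i = 0:
latent heat released on condensation: 43.2·2260 = 97632; condensed water 100 °C→T: 180.58(T − 100); original water: 6353.6(T − 18.4); cup: 19.87(T − 18.4)
6554 T = 97632 + 18058 + 117272 = 232962
T ≈ 35.54 °C — below 100 °C, confirming all the steam condensed.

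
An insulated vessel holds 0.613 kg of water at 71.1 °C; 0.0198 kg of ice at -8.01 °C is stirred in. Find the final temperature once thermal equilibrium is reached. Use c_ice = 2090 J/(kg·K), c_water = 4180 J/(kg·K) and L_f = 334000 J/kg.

T_f ≈ 66.2 °C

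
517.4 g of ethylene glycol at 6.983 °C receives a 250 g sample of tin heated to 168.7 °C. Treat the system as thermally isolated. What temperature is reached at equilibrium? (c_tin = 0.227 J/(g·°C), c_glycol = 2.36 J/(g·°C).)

T_f ≈ 14.2 °C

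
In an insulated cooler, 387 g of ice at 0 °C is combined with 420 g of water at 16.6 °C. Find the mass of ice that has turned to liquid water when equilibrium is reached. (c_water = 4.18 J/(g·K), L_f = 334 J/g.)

Heat available from the water dropping to 0 °C: 420×4.18×16.6 = 29143 J.
Melting all 387 g of ice would need 387×334 = 129258 J.
29143 J < 129258 J, so only part of the ice melts and the system sits at 0 °C.
m_melted×334 = 29143  ⇒  m_melted ≈ 87.25 g.

m_melted ≈ 87.3 g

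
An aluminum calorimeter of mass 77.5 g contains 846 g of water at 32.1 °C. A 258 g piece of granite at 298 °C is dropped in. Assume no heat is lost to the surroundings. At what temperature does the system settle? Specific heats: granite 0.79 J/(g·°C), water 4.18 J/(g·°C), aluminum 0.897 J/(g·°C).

Heat gained plus heat lost sum to zero:
258·0.79·(T − 298) + 846·4.18·(T − 32.1) + 77.5·0.897·(T − 32.1) = 0
203.82(T − 298) + 3536.3(T − 32.1) + 69.52(T − 32.1) = 0
(203.82 + 3536.3 + 69.52) T = 203.82·298 + 3536.3·32.1 + 69.52·32.1
T = 176484/3809.6 ≈ 46.33 °C

T_f ≈ 46.3 °C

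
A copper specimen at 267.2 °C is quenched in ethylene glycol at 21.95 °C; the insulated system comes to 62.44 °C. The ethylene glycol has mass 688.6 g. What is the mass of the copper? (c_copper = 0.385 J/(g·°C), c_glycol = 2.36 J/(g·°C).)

m ≈ 835 g

|Q_copper| = |Q_glycol|:
m×0.385×(267.2 − 62.44) = 688.6×2.36×(62.44 − 21.95)
78.83 m = 65800  ⇒  m ≈ 834.7 g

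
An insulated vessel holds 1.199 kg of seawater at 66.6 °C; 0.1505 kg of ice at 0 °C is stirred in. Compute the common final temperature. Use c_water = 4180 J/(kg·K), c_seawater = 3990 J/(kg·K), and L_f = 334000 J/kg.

T_f ≈ 49.6 °C

Conservation of energy gives ΣQ = 0:
melt ice: 0.1505×334000 = 50267; warm the meltwater: 629.09 T; seawater cools: 1.199×3990×(T − 66.6) = 4784(T − 66.6)
5413.1 T = 318615 − 50267 = 268348
T ≈ 49.57 °C (positive, so assuming full melt was valid).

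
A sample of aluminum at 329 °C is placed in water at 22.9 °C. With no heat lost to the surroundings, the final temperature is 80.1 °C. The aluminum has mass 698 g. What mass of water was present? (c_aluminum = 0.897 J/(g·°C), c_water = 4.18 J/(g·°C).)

m ≈ 652 g

|Q_aluminum| = |Q_water|:
698×0.897×(329 − 80.1) = m×4.18×(80.1 − 22.9)
239.1 m = 155838  ⇒  m ≈ 651.8 g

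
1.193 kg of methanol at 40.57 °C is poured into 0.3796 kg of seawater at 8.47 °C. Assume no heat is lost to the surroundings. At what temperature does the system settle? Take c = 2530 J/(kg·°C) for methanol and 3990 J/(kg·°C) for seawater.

T_f ≈ 29.8 °C

Taking heat into each body as positive, Σ m c ΔT = 0:
1.193*2530*(T − 40.57) + 0.3796*3990*(T − 8.47) = 0
4532.9 T = 135281
T = 135281/4532.9 ≈ 29.84 °C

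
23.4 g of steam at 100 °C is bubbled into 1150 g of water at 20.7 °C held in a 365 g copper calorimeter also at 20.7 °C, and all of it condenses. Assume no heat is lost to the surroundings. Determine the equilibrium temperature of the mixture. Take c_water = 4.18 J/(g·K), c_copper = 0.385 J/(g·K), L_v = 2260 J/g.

Sum of m c ΔT and latent-heat terms is zero:
latent heat released on condensation: 23.4·2260 = 52884; condensed water 100 °C→T: 97.81(T − 100); original water: 4807(T − 20.7); cup: 140.53(T − 20.7)
5045.3 T = 52884 + 9781.2 + 102414 = 165079
T ≈ 32.72 °C — below 100 °C, confirming all the steam condensed.

T_f ≈ 32.7 °C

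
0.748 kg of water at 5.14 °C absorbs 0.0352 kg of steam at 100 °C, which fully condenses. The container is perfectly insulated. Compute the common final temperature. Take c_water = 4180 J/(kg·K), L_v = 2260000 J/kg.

Let T be the final temperature. ΣQ_i = 0:
condense steam: −0.0352×2260000 = −79552
  condensed water 100 °C→T: 147.14(T − 100)
  water warms: 0.748×4180×(T − 5.14) = 3126.6(T − 5.14)
3273.8 T = 79552 + 14714 + 16071 = 110337
T ≈ 33.70 °C, under the boiling point, so the assumption holds.

T_f ≈ 33.7 °C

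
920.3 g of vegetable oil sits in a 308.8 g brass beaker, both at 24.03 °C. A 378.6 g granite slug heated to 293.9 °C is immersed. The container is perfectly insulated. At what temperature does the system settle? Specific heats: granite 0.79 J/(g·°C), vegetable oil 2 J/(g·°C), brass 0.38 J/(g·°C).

Taking heat into each body as positive, Σ m c ΔT = 0:
378.6×0.79×(T − 293.9) + 920.3×2×(T − 24.03) + 308.8×0.38×(T − 24.03) = 0
2257 T = 134953
T = 134953 / 2257 = 59.8 °C

T_f ≈ 59.8 °C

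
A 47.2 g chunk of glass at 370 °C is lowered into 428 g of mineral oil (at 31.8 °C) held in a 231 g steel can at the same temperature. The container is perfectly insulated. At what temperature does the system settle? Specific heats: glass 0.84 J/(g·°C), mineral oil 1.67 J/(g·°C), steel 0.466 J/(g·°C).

T_f ≈ 47.4 °C

T_f = Σ m_i c_i T_i / Σ m_i c_i:
T_f = (39.65×370 + 714.76×31.8 + 107.65×31.8) / (39.65 + 714.76 + 107.65)
    = 40822 / 862.05 ≈ 47.35 °C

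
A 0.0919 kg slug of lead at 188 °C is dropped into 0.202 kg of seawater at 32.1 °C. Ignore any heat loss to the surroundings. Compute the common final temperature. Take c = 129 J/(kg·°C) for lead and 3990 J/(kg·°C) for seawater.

T_f ≈ 34.4 °C

Setting the total heat transfer to zero:
0.0919×129×(T − 188) + 0.202×3990×(T − 32.1) = 0
817.84 T = 28101
T ≈ 34.36 °C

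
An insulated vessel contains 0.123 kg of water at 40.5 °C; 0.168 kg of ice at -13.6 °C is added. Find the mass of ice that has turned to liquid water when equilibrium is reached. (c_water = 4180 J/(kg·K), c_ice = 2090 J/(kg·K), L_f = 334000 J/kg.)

Water can give up m c ΔT = 0.123·4180·40.5 = 20823 J before reaching 0 °C.
Of that, 0.168·2090·13.6 = 4775.2 J goes to bring the ice to 0 °C, leaving 16047 J.
To melt every bit of ice: 0.168·334000 = 56112 J.
Since 16047 < 56112 J, not all the ice melts; equilibrium is at 0 °C.
m_melt = 16047 / L_f = 0.04805 kg.

m_melted ≈ 0.048 kg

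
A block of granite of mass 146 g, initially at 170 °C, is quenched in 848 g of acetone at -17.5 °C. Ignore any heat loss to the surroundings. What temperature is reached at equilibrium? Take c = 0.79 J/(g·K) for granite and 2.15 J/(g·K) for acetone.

T_f ≈ -6.3 °C

Heat lost by the granite equals heat gained by the acetone:
146·0.79·(170 − T) = 848·2.15·(T − (-17.5))
115.34(170 − T) = 1823.2(T − (-17.5))
1938.5 T = -12298  ⇒  T ≈ -6.34 °C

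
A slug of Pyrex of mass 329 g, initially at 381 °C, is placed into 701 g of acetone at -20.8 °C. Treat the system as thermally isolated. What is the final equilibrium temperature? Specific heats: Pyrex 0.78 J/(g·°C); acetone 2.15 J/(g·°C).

T_f = Σ m_i c_i T_i / Σ m_i c_i:
T_f = (256.62·381 + 1507.1·(-20.8)) / (256.62 + 1507.1)
    = 66424 / 1763.8 ≈ 37.66 °C

T_f ≈ 37.7 °C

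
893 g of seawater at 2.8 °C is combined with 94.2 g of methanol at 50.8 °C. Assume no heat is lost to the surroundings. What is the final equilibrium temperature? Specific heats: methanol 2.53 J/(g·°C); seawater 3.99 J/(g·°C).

Taking heat into each body as positive, Σ m c ΔT = 0:
94.2·2.53·(T − 50.8) + 893·3.99·(T − 2.8) = 0
238.33(T − 50.8) + 3563.1(T − 2.8) = 0
(238.33 + 3563.1) T = 238.33·50.8 + 3563.1·2.8
T = 22084 / 3801.4 = 5.81 °C

T_f ≈ 5.8 °C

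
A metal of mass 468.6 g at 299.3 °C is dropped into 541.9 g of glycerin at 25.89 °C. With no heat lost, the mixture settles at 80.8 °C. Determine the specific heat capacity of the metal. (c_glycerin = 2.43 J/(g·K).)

Heat gained plus heat lost sum to zero:
468.6×c×(80.8 − 299.3) + 541.9×2.43×(80.8 − 25.89) = 0
-102389 c = -72306
c = -72306/-102389 ≈ 0.7062 J/(g·K)

c ≈ 0.706 J/(g·K)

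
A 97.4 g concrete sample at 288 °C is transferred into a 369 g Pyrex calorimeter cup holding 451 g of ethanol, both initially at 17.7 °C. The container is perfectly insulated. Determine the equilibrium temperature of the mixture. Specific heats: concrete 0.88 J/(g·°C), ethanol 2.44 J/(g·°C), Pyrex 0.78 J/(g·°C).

Net heat exchanged in the isolated system is zero:
97.4*0.88*(T − 288) + 451*2.44*(T − 17.7) + 369*0.78*(T − 17.7) = 0
85.71(T − 288) + 1100.4(T − 17.7) + 287.82(T − 17.7) = 0
(85.71 + 1100.4 + 287.82) T = 85.71*288 + 1100.4*17.7 + 287.82*17.7
T = 49257 / 1474 = 33.4 °C

T_f ≈ 33.4 °C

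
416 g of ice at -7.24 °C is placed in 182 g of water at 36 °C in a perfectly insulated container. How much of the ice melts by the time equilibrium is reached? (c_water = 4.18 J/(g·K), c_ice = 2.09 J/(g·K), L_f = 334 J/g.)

m_melted ≈ 63.2 g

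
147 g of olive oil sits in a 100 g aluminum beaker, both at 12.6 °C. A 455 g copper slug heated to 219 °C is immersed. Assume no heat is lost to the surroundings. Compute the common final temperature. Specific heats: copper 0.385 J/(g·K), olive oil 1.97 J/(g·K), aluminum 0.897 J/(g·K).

Conservation of energy gives ΣQ = 0:
455*0.385*(T − 219) + 147*1.97*(T − 12.6) + 100*0.897*(T − 12.6) = 0
175.18(T − 219) + 289.59(T − 12.6) + 89.7(T − 12.6) = 0
(175.18 + 289.59 + 89.7) T = 175.18*219 + 289.59*12.6 + 89.7*12.6
T = 43142 / 554.47 = 77.8 °C

T_f ≈ 77.8 °C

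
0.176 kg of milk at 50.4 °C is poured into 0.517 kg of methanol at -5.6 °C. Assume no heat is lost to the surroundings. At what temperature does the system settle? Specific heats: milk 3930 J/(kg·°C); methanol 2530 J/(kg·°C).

T_f ≈ 13.8 °C

T_f is the heat-capacity-weighted average of the initial temperatures:
T_f = (691.68·50.4 + 1308·(-5.6)) / (691.68 + 1308)
    = 27536 / 1999.7 ≈ 13.77 °C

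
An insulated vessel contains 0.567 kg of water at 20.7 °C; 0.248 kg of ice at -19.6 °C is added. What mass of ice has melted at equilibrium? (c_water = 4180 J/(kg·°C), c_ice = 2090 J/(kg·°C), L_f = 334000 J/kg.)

m_melted ≈ 0.116 kg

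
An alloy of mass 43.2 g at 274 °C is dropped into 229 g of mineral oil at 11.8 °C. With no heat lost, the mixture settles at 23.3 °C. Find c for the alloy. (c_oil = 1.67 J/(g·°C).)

Taking heat into each body as positive, Σ m c ΔT = 0:
43.2×c×(23.3 − 274) + 229×1.67×(23.3 − 11.8) = 0
-10830 c = -4397.9
c = -4397.9/-10830 ≈ 0.4061 J/(g·°C)

c ≈ 0.406 J/(g·°C)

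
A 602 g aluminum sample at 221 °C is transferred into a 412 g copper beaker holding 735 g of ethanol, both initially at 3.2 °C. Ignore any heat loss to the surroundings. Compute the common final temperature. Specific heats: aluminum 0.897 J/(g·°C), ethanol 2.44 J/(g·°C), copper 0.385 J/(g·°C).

T_f ≈ 50.4 °C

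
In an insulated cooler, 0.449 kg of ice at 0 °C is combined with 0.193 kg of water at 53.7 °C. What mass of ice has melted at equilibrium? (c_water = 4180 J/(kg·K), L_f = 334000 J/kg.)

Heat available from the water dropping to 0 °C: 0.193·4180·53.7 = 43322 J.
Fully melting the ice requires m_ice L_f = 0.449·334000 = 149966 J.
43322 J < 149966 J, so only part of the ice melts and the system sits at 0 °C.
m_melt = 43322 / L_f = 0.1297 kg.

m_melted ≈ 0.13 kg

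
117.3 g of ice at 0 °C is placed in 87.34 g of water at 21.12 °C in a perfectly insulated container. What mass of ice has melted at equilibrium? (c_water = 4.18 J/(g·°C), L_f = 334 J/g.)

Cooling the water to 0 °C releases 87.34×4.18×21.12 = 7710.5 J.
To melt every bit of ice: 117.3×334 = 39178 J.
7710.5 J < 39178 J, so only part of the ice melts and the system sits at 0 °C.
Mass melted = 7710.5/334 ≈ 23.09 g.

m_melted ≈ 23.1 g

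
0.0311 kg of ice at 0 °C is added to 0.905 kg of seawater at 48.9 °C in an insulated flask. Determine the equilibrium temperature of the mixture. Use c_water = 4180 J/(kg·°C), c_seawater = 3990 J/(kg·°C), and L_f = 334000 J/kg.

Energy conservation, ΣQ = 0:
melt ice: 0.0311×334000 = 10387; warm the meltwater: 130 T; seawater cools: 0.905×3990×(T − 48.9) = 3611(T − 48.9)
3740.9 T = 176575 − 10387 = 166188
T ≈ 44.42 °C (positive, so assuming full melt was valid).

T_f ≈ 44.4 °C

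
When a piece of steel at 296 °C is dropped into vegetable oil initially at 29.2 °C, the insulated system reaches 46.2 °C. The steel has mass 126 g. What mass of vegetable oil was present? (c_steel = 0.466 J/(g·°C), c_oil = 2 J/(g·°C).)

Conservation of energy gives ΣQ = 0:
126·0.466·(46.2 − 296) + m·2·(46.2 − 29.2) = 0
34 m = 14667
m = 14667/34 ≈ 431.4 g

m ≈ 431 g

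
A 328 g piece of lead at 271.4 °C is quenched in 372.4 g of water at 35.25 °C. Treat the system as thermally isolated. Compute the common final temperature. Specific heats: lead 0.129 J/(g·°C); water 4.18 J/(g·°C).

|Q_lead| = |Q_water|:
328·0.129·(271.4 − T) = 372.4·4.18·(T − 35.25)
42.31(271.4 − T) = 1556.6(T − 35.25)
1598.9 T = 66355  ⇒  T ≈ 41.50 °C

T_f ≈ 41.5 °C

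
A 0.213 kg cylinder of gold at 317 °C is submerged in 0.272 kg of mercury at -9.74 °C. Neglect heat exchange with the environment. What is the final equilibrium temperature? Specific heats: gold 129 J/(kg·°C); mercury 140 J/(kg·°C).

T_f ≈ 127.2 °C

Let T be the final temperature. ΣQ_i = 0:
0.213×129×(T − 317) + 0.272×140×(T − (-9.74)) = 0
27.48(T − 317) + 38.08(T − (-9.74)) = 0
(27.48 + 38.08) T = 27.48×317 + 38.08×(-9.74)
T = 8339.3 / 65.56 = 127 °C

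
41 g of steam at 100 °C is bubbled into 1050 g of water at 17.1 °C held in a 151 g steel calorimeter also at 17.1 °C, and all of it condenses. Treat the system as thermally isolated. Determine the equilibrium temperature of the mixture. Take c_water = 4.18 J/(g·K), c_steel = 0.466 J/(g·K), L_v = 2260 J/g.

T_f ≈ 40.2 °C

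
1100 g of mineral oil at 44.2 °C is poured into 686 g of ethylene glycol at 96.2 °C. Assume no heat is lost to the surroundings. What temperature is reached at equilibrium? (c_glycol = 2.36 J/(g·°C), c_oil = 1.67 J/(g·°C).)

T_f ≈ 68.6 °C

T_f = Σ m_i c_i T_i / Σ m_i c_i:
T_f = (1619*96.2 + 1837*44.2) / (1619 + 1837)
    = 236939 / 3456 ≈ 68.56 °C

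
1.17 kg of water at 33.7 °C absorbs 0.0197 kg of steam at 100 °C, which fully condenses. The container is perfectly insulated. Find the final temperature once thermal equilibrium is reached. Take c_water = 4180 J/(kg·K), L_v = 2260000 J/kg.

T_f ≈ 43.8 °C

Let T be the final temperature. ΣQ_i = 0:
latent heat released on condensation: 0.0197×2260000 = 44522; condensed water 100 °C→T: 82.35(T − 100); water warms: 1.17×4180×(T − 33.7) = 4890.6(T − 33.7)
4972.9 T = 44522 + 8234.6 + 164813 = 217570
T ≈ 43.75 °C — below 100 °C, confirming all the steam condensed.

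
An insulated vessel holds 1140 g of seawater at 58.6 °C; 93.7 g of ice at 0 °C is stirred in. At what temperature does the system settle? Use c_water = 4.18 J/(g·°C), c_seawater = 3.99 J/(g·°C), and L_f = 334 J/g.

T_f ≈ 47.6 °C

Setting the total heat transfer to zero:
latent heat to melt: 93.7·334 = 31296
  warm the meltwater: 391.67 T
  seawater cools: 1140·3.99·(T − 58.6) = 4548.6(T − 58.6)
4940.3 T = 266548 − 31296 = 235252
T ≈ 47.62 °C. Since T > 0 °C, the all-ice-melts assumption holds.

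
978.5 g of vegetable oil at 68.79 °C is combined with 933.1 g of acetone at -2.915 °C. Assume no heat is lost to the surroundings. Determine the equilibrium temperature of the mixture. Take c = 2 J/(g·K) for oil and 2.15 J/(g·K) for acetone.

T_f ≈ 32.5 °C

Heat gained plus heat lost sum to zero:
978.5*2*(T − 68.79) + 933.1*2.15*(T − (-2.915)) = 0
1957(T − 68.79) + 2006.2(T − (-2.915)) = 0
3963.2 T = 128774
T = 128774/3963.2 ≈ 32.49 °C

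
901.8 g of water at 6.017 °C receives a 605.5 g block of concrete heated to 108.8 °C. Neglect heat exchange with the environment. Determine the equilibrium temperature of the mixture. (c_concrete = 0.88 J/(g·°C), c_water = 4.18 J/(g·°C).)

Set heat shed by the hot body equal to heat absorbed by the cold body:
605.5·0.88·(108.8 − T) = 901.8·4.18·(T − 6.017)
532.84(108.8 − T) = 3769.5(T − 6.017)
4302.4 T = 80654  ⇒  T ≈ 18.75 °C

T_f ≈ 18.7 °C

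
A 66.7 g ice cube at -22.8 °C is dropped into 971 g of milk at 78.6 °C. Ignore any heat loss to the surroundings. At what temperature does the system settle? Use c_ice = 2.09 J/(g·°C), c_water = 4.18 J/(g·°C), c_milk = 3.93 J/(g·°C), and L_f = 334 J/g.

T_f ≈ 67.0 °C

Setting the total heat transfer to zero:
warm ice to 0 °C: 66.7×2.09×(0 − (-22.8)) = 3178.4
  fusion: m_ice L_f = 66.7×334 = 22278
  warm the meltwater: 278.81 T
  milk: 3816(T − 78.6)
4094.8 T = 299940 − 25456 = 274484
T ≈ 67.03 °C — above 0 °C, consistent with complete melting.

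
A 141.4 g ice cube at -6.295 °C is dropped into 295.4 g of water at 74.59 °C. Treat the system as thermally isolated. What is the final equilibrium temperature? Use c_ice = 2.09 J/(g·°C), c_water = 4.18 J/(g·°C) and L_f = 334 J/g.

Let T be the final temperature. ΣQ_i = 0:
ice -6.295→0 °C: 141.4·2.09·6.295 = 1860.3; fusion: m_ice L_f = 141.4·334 = 47228; warm the meltwater: 591.05 T; water: 1234.8(T − 74.59)
1825.8 T = 92102 − 49088 = 43014
T ≈ 23.56 °C — above 0 °C, consistent with complete melting.

T_f ≈ 23.6 °C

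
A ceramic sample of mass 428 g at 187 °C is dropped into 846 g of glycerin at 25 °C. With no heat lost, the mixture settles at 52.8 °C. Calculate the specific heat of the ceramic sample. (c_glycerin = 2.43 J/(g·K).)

c ≈ 0.995 J/(g·K)

Heat lost by the ceramic sample = heat gained by the glycerin:
428·c·(187 − 52.8) = 846·2.43·(52.8 − 25)
57438 c = 57151  ⇒  c ≈ 0.995 J/(g·K)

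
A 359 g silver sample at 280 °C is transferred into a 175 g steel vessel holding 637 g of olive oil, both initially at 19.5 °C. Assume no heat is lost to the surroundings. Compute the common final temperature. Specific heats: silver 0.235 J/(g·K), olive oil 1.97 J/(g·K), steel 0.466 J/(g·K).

Conservation of energy gives ΣQ = 0:
359*0.235*(T − 280) + 637*1.97*(T − 19.5) + 175*0.466*(T − 19.5) = 0
1420.8 T = 49683
T ≈ 34.97 °C

T_f ≈ 35.0 °C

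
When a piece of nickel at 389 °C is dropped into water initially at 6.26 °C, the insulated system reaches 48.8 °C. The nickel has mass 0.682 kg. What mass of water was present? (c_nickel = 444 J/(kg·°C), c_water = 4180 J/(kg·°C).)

m ≈ 0.579 kg

Conservation of energy gives ΣQ = 0:
0.682·444·(48.8 − 389) + m·4180·(48.8 − 6.26) = 0
177817 m = 103015
m = 103015/177817 ≈ 0.5793 kg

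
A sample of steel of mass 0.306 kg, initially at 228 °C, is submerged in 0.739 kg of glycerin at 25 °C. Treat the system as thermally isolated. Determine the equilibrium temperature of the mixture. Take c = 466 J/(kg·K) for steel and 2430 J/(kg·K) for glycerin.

T_f ≈ 39.9 °C

|Q_steel| = |Q_glycerin|:
0.306·466·(228 − T) = 0.739·2430·(T − 25)
142.6(228 − T) = 1795.8(T − 25)
1938.4 T = 77406  ⇒  T ≈ 39.93 °C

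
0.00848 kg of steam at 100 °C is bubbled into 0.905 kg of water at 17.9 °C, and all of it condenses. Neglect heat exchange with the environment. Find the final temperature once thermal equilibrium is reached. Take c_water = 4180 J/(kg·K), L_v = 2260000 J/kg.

Net heat exchanged in the isolated system is zero:
steam→water at 100 °C releases m L_v = 0.00848×2260000 = 19165
  condensed water 100 °C→T: 35.45(T − 100)
  water warms: 0.905×4180×(T − 17.9) = 3782.9(T − 17.9)
3818.3 T = 19165 + 3544.6 + 67714 = 90423
T ≈ 23.68 °C, under the boiling point, so the assumption holds.

T_f ≈ 23.7 °C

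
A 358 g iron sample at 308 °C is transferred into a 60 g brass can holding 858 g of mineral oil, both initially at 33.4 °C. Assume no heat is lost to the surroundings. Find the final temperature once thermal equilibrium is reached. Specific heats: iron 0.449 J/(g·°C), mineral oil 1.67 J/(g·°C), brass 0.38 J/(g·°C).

T_f ≈ 60.7 °C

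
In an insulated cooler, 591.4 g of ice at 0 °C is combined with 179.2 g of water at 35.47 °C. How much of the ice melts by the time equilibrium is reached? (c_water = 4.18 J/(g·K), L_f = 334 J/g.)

m_melted ≈ 79.5 g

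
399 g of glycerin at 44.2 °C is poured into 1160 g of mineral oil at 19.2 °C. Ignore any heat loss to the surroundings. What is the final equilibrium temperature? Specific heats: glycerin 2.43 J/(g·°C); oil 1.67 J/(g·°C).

Heat lost by the glycerin equals heat gained by the oil:
399*2.43*(44.2 − T) = 1160*1.67*(T − 19.2)
969.57(44.2 − T) = 1937.2(T − 19.2)
2906.8 T = 80049  ⇒  T ≈ 27.54 °C

T_f ≈ 27.5 °C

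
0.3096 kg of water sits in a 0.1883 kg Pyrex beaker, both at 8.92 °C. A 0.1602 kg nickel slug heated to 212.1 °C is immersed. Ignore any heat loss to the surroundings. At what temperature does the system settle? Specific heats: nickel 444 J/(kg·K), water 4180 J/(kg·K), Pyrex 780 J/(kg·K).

T_f ≈ 18.5 °C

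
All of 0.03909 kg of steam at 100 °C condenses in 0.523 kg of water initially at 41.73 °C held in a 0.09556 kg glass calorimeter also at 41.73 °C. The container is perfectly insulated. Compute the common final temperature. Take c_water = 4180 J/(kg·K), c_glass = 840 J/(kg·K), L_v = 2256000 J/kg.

T_f ≈ 81.9 °C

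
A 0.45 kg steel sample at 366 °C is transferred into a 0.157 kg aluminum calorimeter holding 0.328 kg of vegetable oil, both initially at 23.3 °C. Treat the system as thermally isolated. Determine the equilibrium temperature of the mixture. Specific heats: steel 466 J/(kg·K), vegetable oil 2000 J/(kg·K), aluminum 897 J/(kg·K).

T_f ≈ 94.7 °C

Let T be the final temperature. ΣQ_i = 0:
0.45·466·(T − 366) + 0.328·2000·(T − 23.3) + 0.157·897·(T − 23.3) = 0
209.7(T − 366) + 656(T − 23.3) + 140.83(T − 23.3) = 0
1006.5 T = 95316
T ≈ 94.70 °C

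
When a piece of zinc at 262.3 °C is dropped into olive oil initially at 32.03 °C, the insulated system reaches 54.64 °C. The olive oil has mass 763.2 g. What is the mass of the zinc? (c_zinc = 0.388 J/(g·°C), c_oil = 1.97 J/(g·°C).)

m ≈ 422 g

Conservation of energy gives ΣQ = 0:
m·0.388·(54.64 − 262.3) + 763.2·1.97·(54.64 − 32.03) = 0
-80.57 m = -33994
m = -33994/-80.57 ≈ 421.9 g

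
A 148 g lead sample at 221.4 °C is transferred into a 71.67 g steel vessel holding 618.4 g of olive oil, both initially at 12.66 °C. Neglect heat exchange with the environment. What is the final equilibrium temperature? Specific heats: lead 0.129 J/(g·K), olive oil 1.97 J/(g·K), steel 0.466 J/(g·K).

T_f ≈ 15.8 °C

Let T be the final temperature. ΣQ_i = 0:
148*0.129*(T − 221.4) + 618.4*1.97*(T − 12.66) + 71.67*0.466*(T − 12.66) = 0
19.09(T − 221.4) + 1218.2(T − 12.66) + 33.4(T − 12.66) = 0
1270.7 T = 20073
T ≈ 15.80 °C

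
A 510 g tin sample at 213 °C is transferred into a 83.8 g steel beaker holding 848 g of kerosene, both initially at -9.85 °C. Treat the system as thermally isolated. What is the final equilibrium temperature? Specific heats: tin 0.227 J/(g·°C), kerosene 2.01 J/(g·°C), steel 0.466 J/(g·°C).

With ΣQ=0 the equilibrium temperature is the m·c-weighted mean:
T_f = (115.77×213 + 1704.5×(-9.85) + 39.05×(-9.85)) / (115.77 + 1704.5 + 39.05)
    = 7485.2 / 1859.3 ≈ 4.03 °C

T_f ≈ 4.0 °C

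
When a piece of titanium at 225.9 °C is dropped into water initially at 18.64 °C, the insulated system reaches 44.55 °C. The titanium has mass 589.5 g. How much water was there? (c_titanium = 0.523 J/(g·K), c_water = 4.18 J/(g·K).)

m ≈ 516 g

Let T be the final temperature. ΣQ_i = 0:
589.5×0.523×(44.55 − 225.9) + m×4.18×(44.55 − 18.64) = 0
108.3 m = 55912
m = 55912/108.3 ≈ 516.2 g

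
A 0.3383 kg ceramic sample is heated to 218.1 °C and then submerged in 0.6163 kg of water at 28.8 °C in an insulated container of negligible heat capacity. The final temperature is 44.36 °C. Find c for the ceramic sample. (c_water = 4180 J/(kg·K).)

c ≈ 682 J/(kg·K)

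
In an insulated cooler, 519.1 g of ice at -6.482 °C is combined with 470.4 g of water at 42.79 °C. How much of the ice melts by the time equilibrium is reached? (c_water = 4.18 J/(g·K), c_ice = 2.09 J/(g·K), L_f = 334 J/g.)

m_melted ≈ 231 g

Heat available from the water dropping to 0 °C: 470.4·4.18·42.79 = 84137 J.
Warming the ice to 0 °C takes 519.1·2.09·6.482 = 7032.4 J, leaving 77104 J for melting.
To melt every bit of ice: 519.1·334 = 173379 J.
Since 77104 < 173379 J, not all the ice melts; equilibrium is at 0 °C.
m_melt = 77104 / L_f = 230.9 g.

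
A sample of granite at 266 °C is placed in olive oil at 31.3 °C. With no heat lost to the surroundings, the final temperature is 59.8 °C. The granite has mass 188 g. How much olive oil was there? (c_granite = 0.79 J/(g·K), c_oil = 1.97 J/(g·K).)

|Q_granite| = |Q_oil|:
188×0.79×(266 − 59.8) = m×1.97×(59.8 − 31.3)
56.14 m = 30625  ⇒  m ≈ 545.5 g

m ≈ 545 g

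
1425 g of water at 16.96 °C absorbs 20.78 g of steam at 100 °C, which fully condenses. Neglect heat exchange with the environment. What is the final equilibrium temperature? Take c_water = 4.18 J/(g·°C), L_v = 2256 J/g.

Heat gained plus heat lost sum to zero:
steam→water at 100 °C releases m L_v = 20.78×2256 = 46880; condensed water 100 °C→T: 86.86(T − 100); original water: 5956.5(T − 16.96)
6043.4 T = 46880 + 8686 + 101022 = 156588
T ≈ 25.91 °C, under the boiling point, so the assumption holds.

T_f ≈ 25.9 °C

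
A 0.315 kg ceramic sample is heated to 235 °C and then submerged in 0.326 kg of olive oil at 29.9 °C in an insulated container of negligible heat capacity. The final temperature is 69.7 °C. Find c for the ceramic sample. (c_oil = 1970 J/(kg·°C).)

c ≈ 491 J/(kg·°C)

m_s c (T_s − T_f) = m_oil c_oil (T_f − T_0):
0.315×c×(235 − 69.7) = 0.326×1970×(69.7 − 29.9)
52.07 c = 25560  ⇒  c ≈ 490.9 J/(kg·°C)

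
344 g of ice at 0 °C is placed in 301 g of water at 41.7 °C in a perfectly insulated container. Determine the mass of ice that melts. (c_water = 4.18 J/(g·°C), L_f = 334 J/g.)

Water can give up m c ΔT = 301·4.18·41.7 = 52466 J before reaching 0 °C.
To melt every bit of ice: 344·334 = 114896 J.
Since 52466 < 114896 J, not all the ice melts; equilibrium is at 0 °C.
m_melted·334 = 52466  ⇒  m_melted ≈ 157.1 g.

m_melted ≈ 157 g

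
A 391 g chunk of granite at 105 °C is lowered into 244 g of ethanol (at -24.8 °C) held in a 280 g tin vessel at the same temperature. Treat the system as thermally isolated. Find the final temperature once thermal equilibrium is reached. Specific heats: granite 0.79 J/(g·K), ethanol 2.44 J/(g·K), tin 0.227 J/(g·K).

T_f ≈ 16.6 °C

Energy conservation, ΣQ = 0:
391×0.79×(T − 105) + 244×2.44×(T − (-24.8)) + 280×0.227×(T − (-24.8)) = 0
967.81 T = 16092
T = 16092 / 967.81 = 16.6 °C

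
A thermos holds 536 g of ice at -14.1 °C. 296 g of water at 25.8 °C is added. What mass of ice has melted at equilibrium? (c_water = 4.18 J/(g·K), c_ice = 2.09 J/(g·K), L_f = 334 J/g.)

Heat available from the water dropping to 0 °C: 296×4.18×25.8 = 31922 J.
Of that, 536×2.09×14.1 = 15795 J goes to bring the ice to 0 °C, leaving 16126 J.
To melt every bit of ice: 536×334 = 179024 J.
Since 16126 < 179024 J, not all the ice melts; equilibrium is at 0 °C.
Mass melted = 16126/334 ≈ 48.28 g.

m_melted ≈ 48.3 g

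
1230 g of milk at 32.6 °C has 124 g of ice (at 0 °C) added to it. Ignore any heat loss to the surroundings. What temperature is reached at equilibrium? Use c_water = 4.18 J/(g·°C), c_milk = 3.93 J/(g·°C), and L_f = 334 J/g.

Setting the total heat transfer to zero:
melt ice: 124·334 = 41416
  meltwater 0→T: 124·4.18·T = 518.32 T
  milk: 4833.9(T − 32.6)
5352.2 T = 157585 − 41416 = 116169
T ≈ 21.70 °C — above 0 °C, consistent with complete melting.

T_f ≈ 21.7 °C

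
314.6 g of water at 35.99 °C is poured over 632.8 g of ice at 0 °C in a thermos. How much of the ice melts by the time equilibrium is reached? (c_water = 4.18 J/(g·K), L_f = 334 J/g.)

Heat available from the water dropping to 0 °C: 314.6·4.18·35.99 = 47328 J.
To melt every bit of ice: 632.8·334 = 211355 J.
47328 J < 211355 J, so only part of the ice melts and the system sits at 0 °C.
m_melted·334 = 47328  ⇒  m_melted ≈ 141.7 g.

m_melted ≈ 142 g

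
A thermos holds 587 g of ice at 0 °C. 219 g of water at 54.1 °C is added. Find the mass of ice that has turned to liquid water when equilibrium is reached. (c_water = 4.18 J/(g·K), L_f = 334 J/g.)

m_melted ≈ 148 g

Cooling the water to 0 °C releases 219·4.18·54.1 = 49524 J.
To melt every bit of ice: 587·334 = 196058 J.
That's not enough to melt it all — equilibrium is at 0 °C with ice remaining.
m_melt = 49524 / L_f = 148.3 g.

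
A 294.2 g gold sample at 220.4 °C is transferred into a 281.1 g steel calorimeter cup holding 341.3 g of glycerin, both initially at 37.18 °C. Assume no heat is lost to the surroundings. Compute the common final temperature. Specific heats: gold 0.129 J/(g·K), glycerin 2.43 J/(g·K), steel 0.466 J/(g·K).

Taking heat into each body as positive, Σ m c ΔT = 0:
294.2×0.129×(T − 220.4) + 341.3×2.43×(T − 37.18) + 281.1×0.466×(T − 37.18) = 0
(37.95 + 829.36 + 130.99) T = 37.95×220.4 + 829.36×37.18 + 130.99×37.18
T = 44070/998.3 ≈ 44.15 °C

T_f ≈ 44.1 °C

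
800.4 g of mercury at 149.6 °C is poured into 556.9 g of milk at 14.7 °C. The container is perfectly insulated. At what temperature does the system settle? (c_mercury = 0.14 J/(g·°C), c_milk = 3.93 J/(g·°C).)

T_f ≈ 21.3 °C

With ΣQ=0 the equilibrium temperature is the m·c-weighted mean:
T_f = (112.06*149.6 + 2188.6*14.7) / (112.06 + 2188.6)
    = 48936 / 2300.7 ≈ 21.27 °C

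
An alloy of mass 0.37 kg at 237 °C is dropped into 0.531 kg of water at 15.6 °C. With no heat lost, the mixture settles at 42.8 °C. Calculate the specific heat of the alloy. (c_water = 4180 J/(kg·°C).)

c ≈ 840 J/(kg·°C)

m_s c (T_s − T_f) = m_water c_water (T_f − T_0):
0.37×c×(237 − 42.8) = 0.531×4180×(42.8 − 15.6)
71.85 c = 60373  ⇒  c ≈ 840.2 J/(kg·°C)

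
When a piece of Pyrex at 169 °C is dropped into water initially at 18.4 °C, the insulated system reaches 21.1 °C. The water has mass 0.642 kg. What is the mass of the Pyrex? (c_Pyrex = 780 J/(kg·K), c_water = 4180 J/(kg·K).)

m ≈ 0.0628 kg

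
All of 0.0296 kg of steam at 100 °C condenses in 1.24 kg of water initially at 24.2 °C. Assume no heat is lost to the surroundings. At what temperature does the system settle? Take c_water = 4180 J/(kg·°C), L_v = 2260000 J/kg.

T_f ≈ 38.6 °C

Energy balance with sensible and latent terms:
condense steam: −0.0296×2260000 = −66896; condensate cools 100→T: 0.0296×4180×(T − 100) = 123.73(T − 100); water warms: 1.24×4180×(T − 24.2) = 5183.2(T − 24.2)
5306.9 T = 66896 + 12373 + 125433 = 204702
T ≈ 38.57 °C — below 100 °C, confirming all the steam condensed.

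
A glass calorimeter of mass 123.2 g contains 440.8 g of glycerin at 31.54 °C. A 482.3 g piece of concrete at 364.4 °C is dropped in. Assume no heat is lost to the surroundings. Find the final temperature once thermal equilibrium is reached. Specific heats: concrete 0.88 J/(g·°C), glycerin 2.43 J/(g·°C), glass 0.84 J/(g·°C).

With ΣQ=0 the equilibrium temperature is the m·c-weighted mean:
T_f = (424.42·364.4 + 1071.1·31.54 + 103.49·31.54) / (424.42 + 1071.1 + 103.49)
    = 191708 / 1599.1 ≈ 119.89 °C

T_f ≈ 119.9 °C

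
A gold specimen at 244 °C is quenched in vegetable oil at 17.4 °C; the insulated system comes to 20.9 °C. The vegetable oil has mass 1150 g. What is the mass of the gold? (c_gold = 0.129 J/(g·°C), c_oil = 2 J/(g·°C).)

Conservation of energy gives ΣQ = 0:
m·0.129·(20.9 − 244) + 1150·2·(20.9 − 17.4) = 0
-28.78 m = -8050
m = -8050/-28.78 ≈ 279.7 g

m ≈ 280 g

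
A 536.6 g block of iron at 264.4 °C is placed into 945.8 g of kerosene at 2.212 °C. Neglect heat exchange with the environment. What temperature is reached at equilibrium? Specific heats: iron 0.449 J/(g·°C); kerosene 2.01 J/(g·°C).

T_f is the heat-capacity-weighted average of the initial temperatures:
T_f = (240.93×264.4 + 1901.1×2.212) / (240.93 + 1901.1)
    = 67908 / 2142 ≈ 31.70 °C

T_f ≈ 31.7 °C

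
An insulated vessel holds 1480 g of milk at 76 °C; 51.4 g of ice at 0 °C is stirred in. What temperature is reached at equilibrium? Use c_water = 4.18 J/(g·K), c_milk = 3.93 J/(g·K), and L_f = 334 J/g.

Energy balance with sensible and latent terms:
fusion: m_ice L_f = 51.4·334 = 17168; warm the meltwater: 214.85 T; milk cools: 1480·3.93·(T − 76) = 5816.4(T − 76)
6031.3 T = 442046 − 17168 = 424879
T ≈ 70.45 °C — above 0 °C, consistent with complete melting.

T_f ≈ 70.4 °C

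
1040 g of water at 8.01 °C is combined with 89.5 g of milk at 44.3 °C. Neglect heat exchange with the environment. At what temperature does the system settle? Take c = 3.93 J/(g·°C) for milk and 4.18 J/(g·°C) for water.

T_f ≈ 10.7 °C

Energy conservation, ΣQ = 0:
89.5·3.93·(T − 44.3) + 1040·4.18·(T − 8.01) = 0
4698.9 T = 50403
T = 50403 / 4698.9 = 10.7 °C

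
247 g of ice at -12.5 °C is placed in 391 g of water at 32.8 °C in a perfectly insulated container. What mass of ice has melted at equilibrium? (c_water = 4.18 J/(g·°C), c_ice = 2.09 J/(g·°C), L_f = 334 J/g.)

Heat available from the water dropping to 0 °C: 391×4.18×32.8 = 53608 J.
Of that, 247×2.09×12.5 = 6452.9 J goes to bring the ice to 0 °C, leaving 47155 J.
Fully melting the ice requires m_ice L_f = 247×334 = 82498 J.
That's not enough to melt it all — equilibrium is at 0 °C with ice remaining.
m_melt = 47155 / L_f = 141.2 g.

m_melted ≈ 141 g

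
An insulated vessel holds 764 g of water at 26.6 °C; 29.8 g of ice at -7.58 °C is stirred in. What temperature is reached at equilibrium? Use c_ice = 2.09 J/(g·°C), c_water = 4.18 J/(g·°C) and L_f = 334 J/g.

T_f ≈ 22.5 °C

Energy conservation, ΣQ = 0:
warm ice to 0 °C: 29.8×2.09×(0 − (-7.58)) = 472.1; melt ice: 29.8×334 = 9953.2; meltwater 0→T: 29.8×4.18×T = 124.56 T; water cools: 764×4.18×(T − 26.6) = 3193.5(T − 26.6)
3318.1 T = 84948 − 10425 = 74522
T ≈ 22.46 °C. Since T > 0 °C, the all-ice-melts assumption holds.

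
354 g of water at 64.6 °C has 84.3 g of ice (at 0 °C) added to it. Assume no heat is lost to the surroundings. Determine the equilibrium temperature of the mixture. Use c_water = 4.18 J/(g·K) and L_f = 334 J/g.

Sum of m c ΔT and latent-heat terms is zero:
fusion: m_ice L_f = 84.3×334 = 28156
  warm the meltwater: 352.37 T
  water: 1479.7(T − 64.6)
1832.1 T = 95590 − 28156 = 67434
T ≈ 36.81 °C — above 0 °C, consistent with complete melting.

T_f ≈ 36.8 °C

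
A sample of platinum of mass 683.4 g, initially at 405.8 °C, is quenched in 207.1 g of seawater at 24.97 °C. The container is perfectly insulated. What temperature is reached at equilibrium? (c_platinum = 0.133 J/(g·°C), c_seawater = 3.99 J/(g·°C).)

T_f ≈ 62.7 °C

Let T be the final temperature. ΣQ_i = 0:
683.4×0.133×(T − 405.8) + 207.1×3.99×(T − 24.97) = 0
90.89(T − 405.8) + 826.33(T − 24.97) = 0
(90.89 + 826.33) T = 90.89×405.8 + 826.33×24.97
T = 57517/917.22 ≈ 62.71 °C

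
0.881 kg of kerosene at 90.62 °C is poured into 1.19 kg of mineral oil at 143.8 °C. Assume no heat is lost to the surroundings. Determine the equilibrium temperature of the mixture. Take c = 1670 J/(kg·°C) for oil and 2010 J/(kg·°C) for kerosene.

Net heat exchanged in the isolated system is zero:
1.19*1670*(T − 143.8) + 0.881*2010*(T − 90.62) = 0
3758.1 T = 446245
T = 446245/3758.1 ≈ 118.74 °C

T_f ≈ 118.7 °C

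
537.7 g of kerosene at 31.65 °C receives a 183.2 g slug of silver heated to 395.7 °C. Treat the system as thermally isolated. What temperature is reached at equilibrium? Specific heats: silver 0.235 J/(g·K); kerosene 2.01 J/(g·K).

T_f ≈ 45.6 °C

T_f = Σ m_i c_i T_i / Σ m_i c_i:
T_f = (43.05×395.7 + 1080.8×31.65) / (43.05 + 1080.8)
    = 51242 / 1123.8 ≈ 45.60 °C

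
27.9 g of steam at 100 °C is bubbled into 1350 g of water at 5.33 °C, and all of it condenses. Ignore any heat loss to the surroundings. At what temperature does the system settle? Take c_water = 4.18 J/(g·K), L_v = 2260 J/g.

T_f ≈ 18.2 °C

Heat gained plus heat lost sum to zero:
latent heat released on condensation: 27.9×2260 = 63054
  condensed water 100 °C→T: 116.62(T − 100)
  water warms: 1350×4.18×(T − 5.33) = 5643(T − 5.33)
5759.6 T = 63054 + 11662 + 30077 = 104793
T ≈ 18.19 °C — below 100 °C, confirming all the steam condensed.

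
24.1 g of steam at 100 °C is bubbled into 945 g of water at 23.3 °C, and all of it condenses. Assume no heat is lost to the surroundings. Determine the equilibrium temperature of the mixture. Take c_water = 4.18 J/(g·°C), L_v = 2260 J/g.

Conservation of energy gives ΣQ = 0:
steam→water at 100 °C releases m L_v = 24.1×2260 = 54466
  condensed water 100 °C→T: 100.74(T − 100)
  original water: 3950.1(T − 23.3)
4050.8 T = 54466 + 10074 + 92037 = 156577
T ≈ 38.65 °C — below 100 °C, confirming all the steam condensed.

T_f ≈ 38.7 °C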